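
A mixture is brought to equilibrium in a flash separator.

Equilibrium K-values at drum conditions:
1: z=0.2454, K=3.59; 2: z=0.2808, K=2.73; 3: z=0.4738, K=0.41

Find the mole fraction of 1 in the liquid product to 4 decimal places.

x_1 = 0.0902

Let ψ = V/F and solve Σ zᵢ(Kᵢ−1)/(1+ψ(Kᵢ−1)) = 0.
g(0) = ΣzᵢKᵢ − 1 = 0.8418 and g(1) = 1 − Σzᵢ/Kᵢ = -0.3268, so a root lies in (0, 1).
Newton–Raphson from ψ = 0.4:
  ψ = 0.4000: g = 0.23339, g' = -0.9732 → ψ = 0.6398
  ψ = 0.6398: g = 0.02072, g' = -0.8481 → ψ = 0.6642
Converged at ψ = 0.6642.
Compositions from xᵢ = zᵢ/(1+ψ(Kᵢ−1)), yᵢ = Kᵢxᵢ:
  1: x = 0.0902, y = 0.3239
  2: x = 0.1307, y = 0.3567
  3: x = 0.7791, y = 0.3194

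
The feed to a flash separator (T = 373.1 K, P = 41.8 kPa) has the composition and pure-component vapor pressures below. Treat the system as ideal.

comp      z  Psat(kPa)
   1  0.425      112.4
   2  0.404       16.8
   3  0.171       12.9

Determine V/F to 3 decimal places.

V/F = 0.338

Raoult's law: Kᵢ = Pᵢˢᵃᵗ/P = Pᵢˢᵃᵗ/41.8.
  K_1 = 112.4/41.8 = 2.68900, K_2 = 16.8/41.8 = 0.40191, K_3 = 12.9/41.8 = 0.30861
Material balance + equilibrium reduce to Σ zᵢ(Kᵢ−1)/(1+V/F(Kᵢ−1)) = 0.
Check two-phase: ΣzᵢKᵢ = 1.358 > 1 and Σzᵢ/Kᵢ = 1.717 > 1, so g(0) = 0.358 > 0 and g(1) = -0.717 < 0.
Newton iteration, V/F⁰ = 0.5:
  V/F = 0.500: g = -0.1362, g' = -0.841 → V/F = 0.338
Converged at V/F = 0.338.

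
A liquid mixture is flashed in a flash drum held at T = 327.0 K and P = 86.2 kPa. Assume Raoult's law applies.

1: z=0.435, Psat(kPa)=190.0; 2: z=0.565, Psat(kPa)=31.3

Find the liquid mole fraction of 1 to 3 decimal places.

Raoult's law: Kᵢ = Pᵢˢᵃᵗ/P = Pᵢˢᵃᵗ/86.2.
  K_1 = 190.0/86.2 = 2.20418, K_2 = 31.3/86.2 = 0.36311
Material balance + equilibrium reduce to Σ zᵢ(Kᵢ−1)/(1+β(Kᵢ−1)) = 0.
Feasibility: ΣzᵢKᵢ = 1.164, Σzᵢ/Kᵢ = 1.753 — both > 1, two phases present.
Newton iteration, β⁰ = 0.4:
  β = 0.400: g = -0.1293, g' = -0.700 → β = 0.215
  β = 0.215: g = -0.0010, g' = -0.706 → β = 0.214
Converged at β = 0.214.
Compositions from xᵢ = zᵢ/(1+β(Kᵢ−1)), yᵢ = Kᵢxᵢ:
  1: x = 0.346, y = 0.763
  2: x = 0.654, y = 0.237

x_1 = 0.346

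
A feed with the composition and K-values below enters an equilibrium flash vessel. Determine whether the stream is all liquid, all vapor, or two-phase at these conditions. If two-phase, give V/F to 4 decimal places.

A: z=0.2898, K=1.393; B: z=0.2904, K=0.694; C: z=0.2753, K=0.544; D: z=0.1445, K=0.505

ΣzᵢKᵢ = 0.8280; Σzᵢ/Kᵢ = 1.4187.
Since ΣzᵢKᵢ < 1 the mixture is below its bubble point — single liquid phase.

all liquid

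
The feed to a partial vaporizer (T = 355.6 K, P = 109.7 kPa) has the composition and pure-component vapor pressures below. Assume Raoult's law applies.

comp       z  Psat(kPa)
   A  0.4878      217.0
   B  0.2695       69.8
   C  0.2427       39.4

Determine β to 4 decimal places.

Raoult's law: Kᵢ = Pᵢˢᵃᵗ/P = Pᵢˢᵃᵗ/109.7.
  K_A = 217.0/109.7 = 1.978122, K_B = 69.8/109.7 = 0.636281, K_C = 39.4/109.7 = 0.359161
Newton iteration, β⁰ = 0.5:
  β = 0.5000: g = -0.02825, g' = -0.4796 → β = 0.4411
  β = 0.4411: g = -0.00025, g' = -0.4720 → β = 0.4406
Converged at β = 0.4406.

β = 0.4406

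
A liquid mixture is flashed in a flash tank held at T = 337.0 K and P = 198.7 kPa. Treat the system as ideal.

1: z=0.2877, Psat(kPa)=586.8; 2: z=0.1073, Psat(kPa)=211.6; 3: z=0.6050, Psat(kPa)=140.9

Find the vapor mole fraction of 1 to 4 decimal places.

y_1 = 0.3350

Raoult's law: Kᵢ = Pᵢˢᵃᵗ/P = Pᵢˢᵃᵗ/198.7.
  K_1 = 586.8/198.7 = 2.953196, K_2 = 211.6/198.7 = 1.064922, K_3 = 140.9/198.7 = 0.709109
Rachford–Rice: g(ψ) = Σ zᵢ(Kᵢ−1)/(1+ψ(Kᵢ−1)) = 0.
Feasibility: ΣzᵢKᵢ = 1.3929, Σzᵢ/Kᵢ = 1.0514 — both > 1, two phases present.
Newton iteration, ψ⁰ = 0.62:
  ψ = 0.6200: g = 0.04614, g' = -0.3011 → ψ = 0.7732
  ψ = 0.7732: g = 0.00343, g' = -0.2598 → ψ = 0.7864
  ψ = 0.7864: g = 0.00002, g' = -0.2571 → ψ = 0.7865
Converged at ψ = 0.7865.
Compositions from xᵢ = zᵢ/(1+ψ(Kᵢ−1)), yᵢ = Kᵢxᵢ:
  1: x = 0.1134, y = 0.3350
  2: x = 0.1021, y = 0.1087
  3: x = 0.7845, y = 0.5563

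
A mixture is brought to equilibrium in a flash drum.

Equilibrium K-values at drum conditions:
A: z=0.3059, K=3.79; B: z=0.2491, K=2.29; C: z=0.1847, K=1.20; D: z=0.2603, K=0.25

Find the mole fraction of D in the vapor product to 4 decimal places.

y_D = 0.1545

Let ψ = V/F and solve Σ zᵢ(Kᵢ−1)/(1+ψ(Kᵢ−1)) = 0.
Feasibility: ΣzᵢKᵢ = 2.0165, Σzᵢ/Kᵢ = 1.3846 — both > 1, two phases present.
Newton iteration, ψ⁰ = 0.5:
  ψ = 0.5000: g = 0.27292, g' = -0.9492 → ψ = 0.7875
  ψ = 0.7875: g = -0.01863, g' = -1.2142 → ψ = 0.7722
  ψ = 0.7722: g = -0.00030, g' = -1.1755 → ψ = 0.7719
Converged at ψ = 0.7719.
Compositions from xᵢ = zᵢ/(1+ψ(Kᵢ−1)), yᵢ = Kᵢxᵢ:
  A: x = 0.0970, y = 0.3676
  B: x = 0.1248, y = 0.2858
  C: x = 0.1600, y = 0.1920
  D: x = 0.6182, y = 0.1545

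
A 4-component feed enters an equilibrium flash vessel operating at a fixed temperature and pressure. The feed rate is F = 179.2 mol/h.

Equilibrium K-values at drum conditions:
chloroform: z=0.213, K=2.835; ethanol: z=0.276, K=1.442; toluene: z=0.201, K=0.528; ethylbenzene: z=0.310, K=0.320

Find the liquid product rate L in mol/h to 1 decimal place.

Material balance + equilibrium reduce to Σ zᵢ(Kᵢ−1)/(1+ψ(Kᵢ−1)) = 0.
g(0) = ΣzᵢKᵢ − 1 = 0.207 and g(1) = 1 − Σzᵢ/Kᵢ = -0.616, so a root lies in (0, 1).
Newton iteration, ψ⁰ = 0.5:
  ψ = 0.500: g = -0.1398, g' = -0.637 → ψ = 0.281
  ψ = 0.281: g = -0.0033, g' = -0.634 → ψ = 0.275
Converged at ψ = 0.275.
Then V = ψ·F = 0.2754·179.2 = 49.3 mol/h and L = F − V = 129.9 mol/h.

L = 129.9 mol/h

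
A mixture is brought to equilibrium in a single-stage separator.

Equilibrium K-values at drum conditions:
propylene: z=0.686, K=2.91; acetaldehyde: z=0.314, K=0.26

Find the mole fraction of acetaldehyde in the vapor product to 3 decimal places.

y_acetaldehyde = 0.187

Rachford–Rice: g(ψ) = Σ zᵢ(Kᵢ−1)/(1+ψ(Kᵢ−1)) = 0.
Feasibility: ΣzᵢKᵢ = 2.078, Σzᵢ/Kᵢ = 1.443 — both > 1, two phases present.
Binary case is linear: z₁(K₁−1)(1+ψ(K₂−1)) + z₂(K₂−1)(1+ψ(K₁−1)) = 0
⇒ ψ = [z₁(K₁−1)+z₂(K₂−1)] / [−(K₁−1)(K₂−1)] = 1.0779/1.4134 = 0.763
Compositions from xᵢ = zᵢ/(1+ψ(Kᵢ−1)), yᵢ = Kᵢxᵢ:
  propylene: x = 0.279, y = 0.813
  acetaldehyde: x = 0.721, y = 0.187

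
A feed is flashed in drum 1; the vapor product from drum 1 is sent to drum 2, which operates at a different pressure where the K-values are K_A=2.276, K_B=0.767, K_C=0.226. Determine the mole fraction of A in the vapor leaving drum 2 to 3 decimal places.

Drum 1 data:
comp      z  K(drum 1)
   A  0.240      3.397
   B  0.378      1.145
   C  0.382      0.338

y_A (drum 2) = 0.582

Drum 1:
Material balance + equilibrium reduce to Σ zᵢ(Kᵢ−1)/(1+ψ₁(Kᵢ−1)) = 0.
g(0) = ΣzᵢKᵢ − 1 = 0.377 and g(1) = 1 − Σzᵢ/Kᵢ = -0.531, so a root lies in (0, 1).
Newton–Raphson from ψ₁ = 0.5:
  ψ₁ = 0.500: g = -0.0652, g' = -0.666 → ψ₁ = 0.402
Converged at ψ₁ = 0.402.
Drum-1 compositions:
  A: x = 0.122, y = 0.415
  B: x = 0.357, y = 0.409
  C: x = 0.521, y = 0.176
Drum-2 feed = drum-1 vapor: z₂ = (0.4151, 0.4090, 0.1760).
Drum 2:
Let ψ₂ = V/F and solve Σ zᵢ(Kᵢ−1)/(1+ψ₂(Kᵢ−1)) = 0.
Check two-phase: ΣzᵢKᵢ = 1.298 > 1 and Σzᵢ/Kᵢ = 1.494 > 1, so g(0) = 0.298 > 0 and g(1) = -0.494 < 0.
Iterate (Newton) starting at ψ₂ = 0.5:
  ψ₂ = 0.500: g = -0.0067, g' = -0.561 → ψ₂ = 0.488
Converged at ψ₂ = 0.488.
  A: x = 0.256, y = 0.582
  B: x = 0.461, y = 0.354
  C: x = 0.283, y = 0.064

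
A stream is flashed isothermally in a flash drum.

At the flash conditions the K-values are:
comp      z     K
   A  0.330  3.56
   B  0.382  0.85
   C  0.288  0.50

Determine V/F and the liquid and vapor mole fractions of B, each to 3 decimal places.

Material balance + equilibrium reduce to Σ zᵢ(Kᵢ−1)/(1+V/F(Kᵢ−1)) = 0.
Feasibility: ΣzᵢKᵢ = 1.643, Σzᵢ/Kᵢ = 1.118 — both > 1, two phases present.
Iterate (Newton) starting at V/F = 0.5:
  V/F = 0.500: g = 0.1166, g' = -0.554 → V/F = 0.710
  V/F = 0.710: g = 0.0123, g' = -0.456 → V/F = 0.737
Converged at V/F = 0.737.
Compositions from xᵢ = zᵢ/(1+V/F(Kᵢ−1)), yᵢ = Kᵢxᵢ:
  A: x = 0.114, y = 0.407
  B: x = 0.430, y = 0.365
  C: x = 0.456, y = 0.228

V/F = 0.737, x_B = 0.430, y_B = 0.365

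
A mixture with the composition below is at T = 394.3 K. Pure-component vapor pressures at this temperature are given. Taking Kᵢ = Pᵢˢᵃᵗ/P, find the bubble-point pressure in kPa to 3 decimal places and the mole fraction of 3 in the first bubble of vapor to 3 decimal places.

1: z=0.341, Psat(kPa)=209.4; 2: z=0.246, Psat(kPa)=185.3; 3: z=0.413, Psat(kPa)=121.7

Pbub = 167.251 kPa, y_3 = 0.301

At the bubble point ψ → 0, so ΣzᵢKᵢ = 1 with Kᵢ = Pᵢˢᵃᵗ/P ⇒ P = ΣzᵢPᵢˢᵃᵗ.
P = 0.341·209.4 + 0.246·185.3 + 0.413·121.7 = 167.251 kPa
yᵢ = zᵢPᵢˢᵃᵗ/P ⇒ y_3 = 0.413·121.7/167.251 = 0.301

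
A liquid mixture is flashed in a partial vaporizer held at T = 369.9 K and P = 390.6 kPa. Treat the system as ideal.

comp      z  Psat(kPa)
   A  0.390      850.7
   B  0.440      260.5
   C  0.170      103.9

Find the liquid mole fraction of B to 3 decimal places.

Raoult's law: Kᵢ = Pᵢˢᵃᵗ/P = Pᵢˢᵃᵗ/390.6.
  K_A = 850.7/390.6 = 2.17793, K_B = 260.5/390.6 = 0.66692, K_C = 103.9/390.6 = 0.26600
Rachford–Rice: g(β) = Σ zᵢ(Kᵢ−1)/(1+β(Kᵢ−1)) = 0.
Check two-phase: ΣzᵢKᵢ = 1.188 > 1 and Σzᵢ/Kᵢ = 1.478 > 1, so g(0) = 0.188 > 0 and g(1) = -0.478 < 0.
Newton–Raphson from β = 0.5:
  β = 0.500: g = -0.0838, g' = -0.513 → β = 0.337
  β = 0.337: g = -0.0018, g' = -0.501 → β = 0.333
Converged at β = 0.333.
Compositions from xᵢ = zᵢ/(1+β(Kᵢ−1)), yᵢ = Kᵢxᵢ:
  A: x = 0.280, y = 0.610
  B: x = 0.495, y = 0.330
  C: x = 0.225, y = 0.060

x_B = 0.495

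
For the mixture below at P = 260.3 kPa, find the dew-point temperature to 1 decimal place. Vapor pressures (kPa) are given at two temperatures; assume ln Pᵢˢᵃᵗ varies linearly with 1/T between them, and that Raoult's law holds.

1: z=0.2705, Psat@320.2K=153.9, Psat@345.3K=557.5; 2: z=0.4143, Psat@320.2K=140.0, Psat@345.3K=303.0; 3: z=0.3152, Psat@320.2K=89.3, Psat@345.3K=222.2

T = 340.6 K

Dew-point temperature: Σzᵢ·P/Pᵢˢᵃᵗ(T) = 1. Interpolate ln Pᵢˢᵃᵗ = aᵢ + bᵢ/T.
  T = 320.2 K: ΣzᵢP/Pᵢˢᵃᵗ = 2.1466
  T = 345.3 K: ΣzᵢP/Pᵢˢᵃᵗ = 0.8515
  T = 332.8 K: ΣzᵢP/Pᵢˢᵃᵗ = 1.3208
  T = 339.1 K: ΣzᵢP/Pᵢˢᵃᵗ = 1.0534
  T = 342.2 K: ΣzᵢP/Pᵢˢᵃᵗ = 0.9460
  T = 340.6 K: ΣzᵢP/Pᵢˢᵃᵗ = 0.9997
Interpolating between 339.1 K and 340.6 K gives T ≈ 340.6 K.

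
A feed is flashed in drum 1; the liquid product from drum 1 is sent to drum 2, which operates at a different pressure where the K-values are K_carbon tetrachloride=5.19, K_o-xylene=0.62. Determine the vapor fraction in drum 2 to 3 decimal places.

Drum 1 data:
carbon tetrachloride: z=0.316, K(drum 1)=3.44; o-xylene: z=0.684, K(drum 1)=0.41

V/F (drum 2) = 0.320

Drum 1:
Rachford–Rice: g(ψ₁) = Σ zᵢ(Kᵢ−1)/(1+ψ₁(Kᵢ−1)) = 0.
Feasibility: ΣzᵢKᵢ = 1.367, Σzᵢ/Kᵢ = 1.760 — both > 1, two phases present.
Iterate (Newton) starting at ψ₁ = 0.52:
  ψ₁ = 0.520: g = -0.2423, g' = -0.861 → ψ₁ = 0.239
  ψ₁ = 0.239: g = 0.0177, g' = -1.074 → ψ₁ = 0.255
Converged at ψ₁ = 0.255.
Drum-1 compositions:
  carbon tetrachloride: x = 0.195, y = 0.670
  o-xylene: x = 0.805, y = 0.330
Drum-2 feed = drum-1 liquid: z₂ = (0.1947, 0.8053).
Drum 2:
Rachford–Rice: g(ψ₂) = Σ zᵢ(Kᵢ−1)/(1+ψ₂(Kᵢ−1)) = 0.
Feasibility: ΣzᵢKᵢ = 1.510, Σzᵢ/Kᵢ = 1.336 — both > 1, two phases present.
Binary case is linear: z₁(K₁−1)(1+ψ₂(K₂−1)) + z₂(K₂−1)(1+ψ₂(K₁−1)) = 0
⇒ ψ₂ = [z₁(K₁−1)+z₂(K₂−1)] / [−(K₁−1)(K₂−1)] = 0.5099/1.5922 = 0.320
  carbon tetrachloride: x = 0.083, y = 0.432
  o-xylene: x = 0.917, y = 0.568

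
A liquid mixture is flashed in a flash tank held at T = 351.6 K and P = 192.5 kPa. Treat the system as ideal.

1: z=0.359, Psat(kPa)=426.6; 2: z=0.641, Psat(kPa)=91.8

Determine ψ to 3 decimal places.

ψ = 0.159

Raoult's law: Kᵢ = Pᵢˢᵃᵗ/P = Pᵢˢᵃᵗ/192.5.
  K_1 = 426.6/192.5 = 2.21610, K_2 = 91.8/192.5 = 0.47688
Rachford–Rice: g(ψ) = Σ zᵢ(Kᵢ−1)/(1+ψ(Kᵢ−1)) = 0.
Feasibility: ΣzᵢKᵢ = 1.101, Σzᵢ/Kᵢ = 1.506 — both > 1, two phases present.
Binary case is linear: z₁(K₁−1)(1+ψ(K₂−1)) + z₂(K₂−1)(1+ψ(K₁−1)) = 0
⇒ ψ = [z₁(K₁−1)+z₂(K₂−1)] / [−(K₁−1)(K₂−1)] = 0.1013/0.6362 = 0.159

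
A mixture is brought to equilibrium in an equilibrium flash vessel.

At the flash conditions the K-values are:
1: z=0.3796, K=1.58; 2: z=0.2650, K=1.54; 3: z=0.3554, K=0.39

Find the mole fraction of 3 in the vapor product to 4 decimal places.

y_3 = 0.1873

Rachford–Rice: g(ψ) = Σ zᵢ(Kᵢ−1)/(1+ψ(Kᵢ−1)) = 0.
Check two-phase: ΣzᵢKᵢ = 1.1465 > 1 and Σzᵢ/Kᵢ = 1.3236 > 1, so g(0) = 0.1465 > 0 and g(1) = -0.3236 < 0.
Iterate (Newton) starting at ψ = 0.5:
  ψ = 0.5000: g = -0.02858, g' = -0.3984 → ψ = 0.4283
  ψ = 0.4283: g = -0.00087, g' = -0.3752 → ψ = 0.4259
Converged at ψ = 0.4259.
Compositions from xᵢ = zᵢ/(1+ψ(Kᵢ−1)), yᵢ = Kᵢxᵢ:
  1: x = 0.3044, y = 0.4810
  2: x = 0.2154, y = 0.3318
  3: x = 0.4802, y = 0.1873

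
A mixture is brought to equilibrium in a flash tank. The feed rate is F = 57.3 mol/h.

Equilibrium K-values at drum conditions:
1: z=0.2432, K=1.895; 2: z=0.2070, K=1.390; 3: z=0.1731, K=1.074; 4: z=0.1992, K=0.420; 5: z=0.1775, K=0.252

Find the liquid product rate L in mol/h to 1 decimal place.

L = 48.0 mol/h

Material balance + equilibrium reduce to Σ zᵢ(Kᵢ−1)/(1+β(Kᵢ−1)) = 0.
Check two-phase: ΣzᵢKᵢ = 1.0629 > 1 and Σzᵢ/Kᵢ = 1.6171 > 1, so g(0) = 0.0629 > 0 and g(1) = -0.6171 < 0.
Newton iteration, β⁰ = 0.5:
  β = 0.5000: g = -0.14454, g' = -0.5023 → β = 0.2122
  β = 0.2122: g = -0.01949, g' = -0.3928 → β = 0.1626
  β = 0.1626: g = -0.00014, g' = -0.3876 → β = 0.1623
Converged at β = 0.1623.
Then V = β·F = 0.1623·57.3 = 9.3 mol/h and L = F − V = 48.0 mol/h.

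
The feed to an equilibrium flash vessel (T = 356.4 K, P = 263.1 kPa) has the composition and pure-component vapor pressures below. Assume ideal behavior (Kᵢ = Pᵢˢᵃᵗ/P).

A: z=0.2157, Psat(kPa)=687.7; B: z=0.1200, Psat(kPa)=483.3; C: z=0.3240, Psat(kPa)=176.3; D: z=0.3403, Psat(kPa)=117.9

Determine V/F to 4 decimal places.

V/F = 0.2438

Raoult's law: Kᵢ = Pᵢˢᵃᵗ/P = Pᵢˢᵃᵗ/263.1.
  K_A = 687.7/263.1 = 2.613835, K_B = 483.3/263.1 = 1.836944, K_C = 176.3/263.1 = 0.670087, K_D = 117.9/263.1 = 0.448119
Newton iteration, V/F⁰ = 0.5:
  V/F = 0.5000: g = -0.12393, g' = -0.4621 → V/F = 0.2318
  V/F = 0.2318: g = 0.00634, g' = -0.5341 → V/F = 0.2437
  V/F = 0.2437: g = 0.00004, g' = -0.5274 → V/F = 0.2438
Converged at V/F = 0.2438.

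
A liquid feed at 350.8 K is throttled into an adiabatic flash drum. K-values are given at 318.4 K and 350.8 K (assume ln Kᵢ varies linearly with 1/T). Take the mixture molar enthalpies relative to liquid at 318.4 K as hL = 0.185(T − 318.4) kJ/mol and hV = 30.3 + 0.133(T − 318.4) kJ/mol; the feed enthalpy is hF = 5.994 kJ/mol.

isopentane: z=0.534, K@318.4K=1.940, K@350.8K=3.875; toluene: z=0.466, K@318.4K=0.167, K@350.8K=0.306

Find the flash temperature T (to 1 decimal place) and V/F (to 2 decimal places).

T = 320.1 K, V/F = 0.19

Adiabatic flash: solve Rachford–Rice at each trial T, then check hF = ψ·hV(T) + (1−ψ)·hL(T).
  T = 318.4 K: K = (1.940, 0.167), RR gives ψ = 0.145, H_out = 4.403 kJ/mol
  T = 350.8 K: K = (3.875, 0.306), RR gives ψ = 0.607, H_out = 23.374 kJ/mol
  T = 334.6 K: K = (2.788, 0.229), RR gives ψ = 0.432, H_out = 15.733 kJ/mol
  T = 326.5 K: K = (2.336, 0.196), RR gives ψ = 0.316, H_out = 10.935 kJ/mol
  T = 322.4 K: K = (2.129, 0.181), RR gives ψ = 0.239, H_out = 7.943 kJ/mol
  T = 320.4 K: K = (2.033, 0.174), RR gives ψ = 0.195, H_out = 6.267 kJ/mol
Linear interpolation between T = 318.4 (H_out = 4.403) and T = 320.4 (H_out = 6.267) on hF = 5.994 gives T ≈ 320.1 K, at which ψ = 0.19.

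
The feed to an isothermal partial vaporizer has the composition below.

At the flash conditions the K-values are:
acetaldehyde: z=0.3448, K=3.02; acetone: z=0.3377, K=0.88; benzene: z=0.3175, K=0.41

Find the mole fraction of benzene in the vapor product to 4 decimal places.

Rachford–Rice: g(β) = Σ zᵢ(Kᵢ−1)/(1+β(Kᵢ−1)) = 0.
Feasibility: ΣzᵢKᵢ = 1.4686, Σzᵢ/Kᵢ = 1.2723 — both > 1, two phases present.
Iterate (Newton) starting at β = 0.7:
  β = 0.7000: g = -0.07484, g' = -0.5680 → β = 0.5682
  β = 0.5682: g = -0.00101, g' = -0.5607 → β = 0.5664
Converged at β = 0.5664.
Compositions from xᵢ = zᵢ/(1+β(Kᵢ−1)), yᵢ = Kᵢxᵢ:
  acetaldehyde: x = 0.1608, y = 0.4856
  acetone: x = 0.3623, y = 0.3188
  benzene: x = 0.4769, y = 0.1955

y_benzene = 0.1955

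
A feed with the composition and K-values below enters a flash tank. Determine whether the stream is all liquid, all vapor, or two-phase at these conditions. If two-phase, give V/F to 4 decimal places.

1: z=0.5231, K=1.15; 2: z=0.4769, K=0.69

ΣzᵢKᵢ = 0.9306; Σzᵢ/Kᵢ = 1.1460.
Since ΣzᵢKᵢ < 1 the mixture is below its bubble point — single liquid phase.

all liquid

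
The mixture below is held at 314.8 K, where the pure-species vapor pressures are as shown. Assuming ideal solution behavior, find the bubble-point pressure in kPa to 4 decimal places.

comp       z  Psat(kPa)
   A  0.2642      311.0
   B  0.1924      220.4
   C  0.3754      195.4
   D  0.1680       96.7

Pbub = 214.1699 kPa

At the bubble point ψ → 0, so ΣzᵢKᵢ = 1 with Kᵢ = Pᵢˢᵃᵗ/P ⇒ P = ΣzᵢPᵢˢᵃᵗ.
P = 0.2642·311.0 + 0.1924·220.4 + 0.3754·195.4 + 0.1680·96.7 = 214.1699 kPa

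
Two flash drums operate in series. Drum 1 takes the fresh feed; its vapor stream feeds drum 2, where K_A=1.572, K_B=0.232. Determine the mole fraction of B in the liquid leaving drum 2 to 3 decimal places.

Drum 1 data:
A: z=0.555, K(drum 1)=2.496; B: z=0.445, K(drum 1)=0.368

Drum 1:
Rachford–Rice: g(ψ₁) = Σ zᵢ(Kᵢ−1)/(1+ψ₁(Kᵢ−1)) = 0.
Feasibility: ΣzᵢKᵢ = 1.549, Σzᵢ/Kᵢ = 1.432 — both > 1, two phases present.
Binary case is linear: z₁(K₁−1)(1+ψ₁(K₂−1)) + z₂(K₂−1)(1+ψ₁(K₁−1)) = 0
⇒ ψ₁ = [z₁(K₁−1)+z₂(K₂−1)] / [−(K₁−1)(K₂−1)] = 0.5490/0.9455 = 0.581
Drum-1 compositions:
  A: x = 0.297, y = 0.741
  B: x = 0.703, y = 0.259
Drum-2 feed = drum-1 vapor: z₂ = (0.7413, 0.2587).
Drum 2:
Let ψ₂ = V/F and solve Σ zᵢ(Kᵢ−1)/(1+ψ₂(Kᵢ−1)) = 0.
Feasibility: ΣzᵢKᵢ = 1.225, Σzᵢ/Kᵢ = 1.587 — both > 1, two phases present.
Binary case is linear: z₁(K₁−1)(1+ψ₂(K₂−1)) + z₂(K₂−1)(1+ψ₂(K₁−1)) = 0
⇒ ψ₂ = [z₁(K₁−1)+z₂(K₂−1)] / [−(K₁−1)(K₂−1)] = 0.2253/0.4393 = 0.513
  A: x = 0.573, y = 0.901
  B: x = 0.427, y = 0.099

x_B (drum 2) = 0.427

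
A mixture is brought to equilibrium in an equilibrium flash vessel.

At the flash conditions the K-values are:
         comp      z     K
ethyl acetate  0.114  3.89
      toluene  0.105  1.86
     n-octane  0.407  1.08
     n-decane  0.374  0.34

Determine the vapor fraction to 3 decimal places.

ψ = 0.253

Newton–Raphson from ψ = 0.5:
  ψ = 0.500: g = -0.1392, g' = -0.563 → ψ = 0.253
Converged at ψ = 0.253.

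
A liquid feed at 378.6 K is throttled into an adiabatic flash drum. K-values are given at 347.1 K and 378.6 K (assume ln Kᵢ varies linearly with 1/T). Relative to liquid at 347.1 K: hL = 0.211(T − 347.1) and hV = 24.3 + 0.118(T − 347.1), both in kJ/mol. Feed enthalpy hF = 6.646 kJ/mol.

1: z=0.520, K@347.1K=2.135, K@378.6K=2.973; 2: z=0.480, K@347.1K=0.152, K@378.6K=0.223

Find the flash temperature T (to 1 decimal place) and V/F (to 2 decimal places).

T = 351.8 K, V/F = 0.24

Adiabatic flash: solve Rachford–Rice at each trial T, then check hF = ψ·hV(T) + (1−ψ)·hL(T).
  T = 347.1 K: K = (2.135, 0.152), RR gives ψ = 0.190, H_out = 4.624 kJ/mol
  T = 378.6 K: K = (2.973, 0.223), RR gives ψ = 0.426, H_out = 15.749 kJ/mol
  T = 362.9 K: K = (2.539, 0.186), RR gives ψ = 0.327, H_out = 10.793 kJ/mol
  T = 355.0 K: K = (2.333, 0.168), RR gives ψ = 0.265, H_out = 7.915 kJ/mol
  T = 351.1 K: K = (2.234, 0.160), RR gives ψ = 0.230, H_out = 6.353 kJ/mol
  T = 353.1 K: K = (2.284, 0.164), RR gives ψ = 0.249, H_out = 7.167 kJ/mol
Linear interpolation between T = 351.1 (H_out = 6.353) and T = 353.1 (H_out = 7.167) on hF = 6.646 gives T ≈ 351.8 K, at which ψ = 0.24.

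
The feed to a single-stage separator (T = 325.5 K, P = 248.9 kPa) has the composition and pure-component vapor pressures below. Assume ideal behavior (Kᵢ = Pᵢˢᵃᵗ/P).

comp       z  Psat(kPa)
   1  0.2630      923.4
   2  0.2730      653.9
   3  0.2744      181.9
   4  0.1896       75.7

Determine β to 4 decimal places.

Raoult's law: Kᵢ = Pᵢˢᵃᵗ/P = Pᵢˢᵃᵗ/248.9.
  K_1 = 923.4/248.9 = 3.709924, K_2 = 653.9/248.9 = 2.627160, K_3 = 181.9/248.9 = 0.730816, K_4 = 75.7/248.9 = 0.304138
Let β = V/F and solve Σ zᵢ(Kᵢ−1)/(1+β(Kᵢ−1)) = 0.
Feasibility: ΣzᵢKᵢ = 1.9511, Σzᵢ/Kᵢ = 1.1737 — both > 1, two phases present.
Newton iteration, β⁰ = 0.5:
  β = 0.5000: g = 0.25989, g' = -0.8105 → β = 0.8207
  β = 0.8207: g = 0.00888, g' = -0.8501 → β = 0.8311
  β = 0.8311: g = -0.00006, g' = -0.8626 → β = 0.8310
Converged at β = 0.8310.

β = 0.8310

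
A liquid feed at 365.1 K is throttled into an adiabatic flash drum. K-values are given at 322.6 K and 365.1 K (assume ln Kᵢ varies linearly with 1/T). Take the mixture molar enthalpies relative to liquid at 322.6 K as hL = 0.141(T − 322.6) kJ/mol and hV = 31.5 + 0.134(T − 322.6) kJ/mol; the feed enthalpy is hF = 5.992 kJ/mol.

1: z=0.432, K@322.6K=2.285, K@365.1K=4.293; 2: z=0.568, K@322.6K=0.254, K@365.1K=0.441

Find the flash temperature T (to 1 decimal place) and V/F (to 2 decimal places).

Adiabatic flash: solve Rachford–Rice at each trial T, then check hF = ψ·hV(T) + (1−ψ)·hL(T).
  T = 322.6 K: K = (2.285, 0.254), RR gives ψ = 0.137, H_out = 4.318 kJ/mol
  T = 365.1 K: K = (4.293, 0.441), RR gives ψ = 0.600, H_out = 24.724 kJ/mol
  T = 343.9 K: K = (3.196, 0.341), RR gives ψ = 0.397, H_out = 15.435 kJ/mol
  T = 333.2 K: K = (2.715, 0.295), RR gives ψ = 0.282, H_out = 10.351 kJ/mol
  T = 327.9 K: K = (2.494, 0.274), RR gives ψ = 0.215, H_out = 7.514 kJ/mol
  T = 325.2 K: K = (2.386, 0.264), RR gives ψ = 0.177, H_out = 5.940 kJ/mol
  T = 326.5 K: K = (2.438, 0.269), RR gives ψ = 0.196, H_out = 6.710 kJ/mol
Linear interpolation between T = 325.2 (H_out = 5.940) and T = 326.5 (H_out = 6.710) on hF = 5.992 gives T ≈ 325.3 K, at which ψ = 0.18.

T = 325.3 K, V/F = 0.18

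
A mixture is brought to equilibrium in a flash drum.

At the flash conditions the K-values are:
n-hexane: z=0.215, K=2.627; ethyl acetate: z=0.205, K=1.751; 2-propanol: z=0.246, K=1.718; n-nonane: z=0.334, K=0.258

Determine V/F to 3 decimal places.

Material balance + equilibrium reduce to Σ zᵢ(Kᵢ−1)/(1+V/F(Kᵢ−1)) = 0.
g(0) = ΣzᵢKᵢ − 1 = 0.433 and g(1) = 1 − Σzᵢ/Kᵢ = -0.637, so a root lies in (0, 1).
Iterate (Newton) starting at V/F = 0.5:
  V/F = 0.500: g = 0.0408, g' = -0.768 → V/F = 0.553
  V/F = 0.553: g = -0.0010, g' = -0.809 → V/F = 0.552
Converged at V/F = 0.552.

V/F = 0.552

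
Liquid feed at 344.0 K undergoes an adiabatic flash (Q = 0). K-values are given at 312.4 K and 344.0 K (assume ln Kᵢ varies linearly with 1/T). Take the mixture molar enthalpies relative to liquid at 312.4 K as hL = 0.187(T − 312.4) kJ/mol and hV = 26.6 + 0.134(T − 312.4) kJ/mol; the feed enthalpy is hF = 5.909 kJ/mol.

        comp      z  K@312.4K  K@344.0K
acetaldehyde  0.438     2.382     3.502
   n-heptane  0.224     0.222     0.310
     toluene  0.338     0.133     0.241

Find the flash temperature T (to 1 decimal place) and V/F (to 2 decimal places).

T = 318.5 K, V/F = 0.18

Adiabatic flash: solve Rachford–Rice at each trial T, then check hF = ψ·hV(T) + (1−ψ)·hL(T).
  T = 312.4 K: K = (2.382, 0.222, 0.133), RR gives ψ = 0.120, H_out = 3.190 kJ/mol
  T = 344.0 K: K = (3.502, 0.310, 0.241), RR gives ψ = 0.374, H_out = 15.223 kJ/mol
  T = 328.2 K: K = (2.915, 0.264, 0.182), RR gives ψ = 0.264, H_out = 9.752 kJ/mol
  T = 320.3 K: K = (2.642, 0.243, 0.156), RR gives ψ = 0.199, H_out = 6.675 kJ/mol
  T = 316.4 K: K = (2.512, 0.232, 0.144), RR gives ψ = 0.162, H_out = 5.018 kJ/mol
  T = 318.4 K: K = (2.578, 0.238, 0.150), RR gives ψ = 0.181, H_out = 5.881 kJ/mol
Linear interpolation between T = 318.4 (H_out = 5.881) and T = 320.3 (H_out = 6.675) on hF = 5.909 gives T ≈ 318.5 K, at which ψ = 0.18.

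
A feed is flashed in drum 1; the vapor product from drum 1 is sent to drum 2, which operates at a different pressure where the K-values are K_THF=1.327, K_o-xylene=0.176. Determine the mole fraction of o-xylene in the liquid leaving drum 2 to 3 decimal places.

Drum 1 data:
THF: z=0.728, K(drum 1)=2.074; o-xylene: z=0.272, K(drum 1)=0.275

Drum 1:
Let ψ₁ = V/F and solve Σ zᵢ(Kᵢ−1)/(1+ψ₁(Kᵢ−1)) = 0.
Check two-phase: ΣzᵢKᵢ = 1.585 > 1 and Σzᵢ/Kᵢ = 1.340 > 1, so g(0) = 0.585 > 0 and g(1) = -0.340 < 0.
Binary case is linear: z₁(K₁−1)(1+ψ₁(K₂−1)) + z₂(K₂−1)(1+ψ₁(K₁−1)) = 0
⇒ ψ₁ = [z₁(K₁−1)+z₂(K₂−1)] / [−(K₁−1)(K₂−1)] = 0.5847/0.7786 = 0.751
Drum-1 compositions:
  THF: x = 0.403, y = 0.836
  o-xylene: x = 0.597, y = 0.164
Drum-2 feed = drum-1 vapor: z₂ = (0.8358, 0.1642).
Drum 2:
Rachford–Rice: g(ψ₂) = Σ zᵢ(Kᵢ−1)/(1+ψ₂(Kᵢ−1)) = 0.
Check two-phase: ΣzᵢKᵢ = 1.138 > 1 and Σzᵢ/Kᵢ = 1.563 > 1, so g(0) = 0.138 > 0 and g(1) = -0.563 < 0.
Newton iteration, ψ₂⁰ = 0.53:
  ψ₂ = 0.530: g = -0.0072, g' = -0.416 → ψ₂ = 0.513
  ψ₂ = 0.513: g = -0.0001, g' = -0.400 → ψ₂ = 0.512
Converged at ψ₂ = 0.512.
  THF: x = 0.716, y = 0.950
  o-xylene: x = 0.284, y = 0.050

x_o-xylene (drum 2) = 0.284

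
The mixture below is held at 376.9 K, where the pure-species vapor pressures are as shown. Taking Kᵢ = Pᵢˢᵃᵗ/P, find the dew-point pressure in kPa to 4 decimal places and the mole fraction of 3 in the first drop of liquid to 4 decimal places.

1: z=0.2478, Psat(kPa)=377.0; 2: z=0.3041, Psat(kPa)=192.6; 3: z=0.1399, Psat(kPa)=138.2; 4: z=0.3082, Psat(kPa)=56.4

At the dew point ψ → 1, so Σzᵢ/Kᵢ = 1 with Kᵢ = Pᵢˢᵃᵗ/P ⇒ 1/P = Σzᵢ/Pᵢˢᵃᵗ.
1/P = 0.2478/377.0 + 0.3041/192.6 + 0.1399/138.2 + 0.3082/56.4 = 0.0087131 ⇒ P = 114.7703 kPa
xᵢ = zᵢP/Pᵢˢᵃᵗ ⇒ x_3 = 0.1399·114.7703/138.2 = 0.1162

Pdew = 114.7703 kPa, x_3 = 0.1162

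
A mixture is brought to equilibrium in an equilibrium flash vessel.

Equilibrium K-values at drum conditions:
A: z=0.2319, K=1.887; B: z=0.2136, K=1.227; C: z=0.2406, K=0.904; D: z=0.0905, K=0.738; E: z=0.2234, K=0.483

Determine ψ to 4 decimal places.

ψ = 0.4008

Newton iteration, ψ⁰ = 0.35:
  ψ = 0.3500: g = 0.01086, g' = -0.2146 → ψ = 0.4006
  ψ = 0.4006: g = 0.00003, g' = -0.2137 → ψ = 0.4008
Converged at ψ = 0.4008.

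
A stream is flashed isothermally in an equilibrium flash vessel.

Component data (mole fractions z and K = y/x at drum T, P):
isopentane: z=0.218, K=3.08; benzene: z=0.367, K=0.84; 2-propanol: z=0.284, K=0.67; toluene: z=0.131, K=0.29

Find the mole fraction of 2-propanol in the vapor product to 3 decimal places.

y_2-propanol = 0.210

Let β = V/F and solve Σ zᵢ(Kᵢ−1)/(1+β(Kᵢ−1)) = 0.
Check two-phase: ΣzᵢKᵢ = 1.208 > 1 and Σzᵢ/Kᵢ = 1.383 > 1, so g(0) = 0.208 > 0 and g(1) = -0.383 < 0.
Iterate (Newton) starting at β = 0.39:
  β = 0.390: g = -0.0485, g' = -0.465 → β = 0.286
  β = 0.286: g = 0.0027, g' = -0.523 → β = 0.291
Converged at β = 0.291.
Compositions from xᵢ = zᵢ/(1+β(Kᵢ−1)), yᵢ = Kᵢxᵢ:
  isopentane: x = 0.136, y = 0.418
  benzene: x = 0.385, y = 0.323
  2-propanol: x = 0.314, y = 0.210
  toluene: x = 0.165, y = 0.048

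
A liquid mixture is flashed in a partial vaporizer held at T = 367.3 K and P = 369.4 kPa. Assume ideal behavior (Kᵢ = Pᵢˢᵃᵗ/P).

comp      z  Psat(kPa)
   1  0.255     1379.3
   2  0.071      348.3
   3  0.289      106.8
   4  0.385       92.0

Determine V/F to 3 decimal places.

V/F = 0.106

Raoult's law: Kᵢ = Pᵢˢᵃᵗ/P = Pᵢˢᵃᵗ/369.4.
  K_1 = 1379.3/369.4 = 3.73389, K_2 = 348.3/369.4 = 0.94288, K_3 = 106.8/369.4 = 0.28912, K_4 = 92.0/369.4 = 0.24905
Material balance + equilibrium reduce to Σ zᵢ(Kᵢ−1)/(1+V/F(Kᵢ−1)) = 0.
g(0) = ΣzᵢKᵢ − 1 = 0.199 and g(1) = 1 − Σzᵢ/Kᵢ = -1.689, so a root lies in (0, 1).
Newton iteration, V/F⁰ = 0.59:
  V/F = 0.590: g = -0.6104, g' = -1.413 → V/F = 0.158
  V/F = 0.158: g = -0.0766, g' = -1.395 → V/F = 0.103
  V/F = 0.103: g = 0.0049, g' = -1.586 → V/F = 0.106
Converged at V/F = 0.106.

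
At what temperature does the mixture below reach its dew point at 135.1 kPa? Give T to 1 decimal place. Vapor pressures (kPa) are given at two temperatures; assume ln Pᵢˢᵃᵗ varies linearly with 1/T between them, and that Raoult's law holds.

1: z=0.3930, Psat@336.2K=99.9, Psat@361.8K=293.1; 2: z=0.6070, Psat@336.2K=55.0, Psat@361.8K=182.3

Dew-point temperature: Σzᵢ·P/Pᵢˢᵃᵗ(T) = 1. Interpolate ln Pᵢˢᵃᵗ = aᵢ + bᵢ/T.
  T = 336.2 K: ΣzᵢP/Pᵢˢᵃᵗ = 2.0225
  T = 361.8 K: ΣzᵢP/Pᵢˢᵃᵗ = 0.6310
  T = 349.0 K: ΣzᵢP/Pᵢˢᵃᵗ = 1.1054
  T = 355.4 K: ΣzᵢP/Pᵢˢᵃᵗ = 0.8309
  T = 352.2 K: ΣzᵢP/Pᵢˢᵃᵗ = 0.9571
  T = 350.6 K: ΣzᵢP/Pᵢˢᵃᵗ = 1.0282
Interpolating between 350.6 K and 352.2 K gives T ≈ 351.2 K.

T = 351.2 K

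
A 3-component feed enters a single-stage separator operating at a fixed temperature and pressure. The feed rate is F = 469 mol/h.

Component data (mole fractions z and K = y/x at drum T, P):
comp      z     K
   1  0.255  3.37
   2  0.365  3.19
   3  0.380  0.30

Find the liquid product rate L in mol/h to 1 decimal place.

L = 132.4 mol/h

Rachford–Rice: g(ψ) = Σ zᵢ(Kᵢ−1)/(1+ψ(Kᵢ−1)) = 0.
Check two-phase: ΣzᵢKᵢ = 2.138 > 1 and Σzᵢ/Kᵢ = 1.457 > 1, so g(0) = 1.138 > 0 and g(1) = -0.457 < 0.
Newton iteration, ψ⁰ = 0.5:
  ψ = 0.500: g = 0.2489, g' = -1.140 → ψ = 0.718
Converged at ψ = 0.718.
Then V = ψ·F = 0.7177·469 = 336.6 mol/h and L = F − V = 132.4 mol/h.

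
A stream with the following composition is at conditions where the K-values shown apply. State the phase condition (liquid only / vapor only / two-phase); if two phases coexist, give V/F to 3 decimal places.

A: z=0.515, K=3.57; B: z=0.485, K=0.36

ΣzᵢKᵢ = 2.013; Σzᵢ/Kᵢ = 1.491.
Both exceed 1, so a two-phase solution exists.
Let ψ = V/F and solve Σ zᵢ(Kᵢ−1)/(1+ψ(Kᵢ−1)) = 0.
Binary case is linear: z₁(K₁−1)(1+ψ(K₂−1)) + z₂(K₂−1)(1+ψ(K₁−1)) = 0
⇒ ψ = [z₁(K₁−1)+z₂(K₂−1)] / [−(K₁−1)(K₂−1)] = 1.0131/1.6448 = 0.616

two-phase, V/F = 0.616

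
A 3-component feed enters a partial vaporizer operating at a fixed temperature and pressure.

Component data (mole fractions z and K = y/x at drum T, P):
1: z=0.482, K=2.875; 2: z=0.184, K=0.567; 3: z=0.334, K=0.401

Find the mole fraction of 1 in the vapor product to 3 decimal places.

y_1 = 0.648

Rachford–Rice: g(β) = Σ zᵢ(Kᵢ−1)/(1+β(Kᵢ−1)) = 0.
g(0) = ΣzᵢKᵢ − 1 = 0.624 and g(1) = 1 − Σzᵢ/Kᵢ = -0.325, so a root lies in (0, 1).
Newton iteration, β⁰ = 0.58:
  β = 0.580: g = 0.0200, g' = -0.732 → β = 0.607
Converged at β = 0.607.
Compositions from xᵢ = zᵢ/(1+β(Kᵢ−1)), yᵢ = Kᵢxᵢ:
  1: x = 0.225, y = 0.648
  2: x = 0.250, y = 0.142
  3: x = 0.525, y = 0.211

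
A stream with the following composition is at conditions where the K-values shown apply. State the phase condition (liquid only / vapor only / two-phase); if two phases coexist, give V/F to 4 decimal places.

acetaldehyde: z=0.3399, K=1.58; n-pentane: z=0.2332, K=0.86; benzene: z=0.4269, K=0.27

liquid only

ΣzᵢKᵢ = 0.8529; Σzᵢ/Kᵢ = 2.0674.
Since ΣzᵢKᵢ < 1 the mixture is below its bubble point — single liquid phase.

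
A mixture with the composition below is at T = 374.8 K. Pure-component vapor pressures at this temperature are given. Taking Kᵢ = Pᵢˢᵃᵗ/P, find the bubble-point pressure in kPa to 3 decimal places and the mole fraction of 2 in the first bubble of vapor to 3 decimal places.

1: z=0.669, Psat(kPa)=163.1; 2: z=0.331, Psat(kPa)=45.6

At the bubble point ψ → 0, so ΣzᵢKᵢ = 1 with Kᵢ = Pᵢˢᵃᵗ/P ⇒ P = ΣzᵢPᵢˢᵃᵗ.
P = 0.669·163.1 + 0.331·45.6 = 124.207 kPa
yᵢ = zᵢPᵢˢᵃᵗ/P ⇒ y_2 = 0.331·45.6/124.207 = 0.122

Pbub = 124.207 kPa, y_2 = 0.122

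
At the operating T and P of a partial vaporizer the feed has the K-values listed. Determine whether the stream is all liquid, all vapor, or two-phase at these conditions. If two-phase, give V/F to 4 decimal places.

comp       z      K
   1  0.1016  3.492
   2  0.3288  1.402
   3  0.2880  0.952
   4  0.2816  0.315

two-phase, V/F = 0.3132

ΣzᵢKᵢ = 1.1786; Σzᵢ/Kᵢ = 1.4601.
Both exceed 1, so a two-phase solution exists.
Newton iteration, ψ⁰ = 0.5:
  ψ = 0.5000: g = -0.08476, g' = -0.4683 → ψ = 0.3190
  ψ = 0.3190: g = -0.00266, g' = -0.4546 → ψ = 0.3131
Converged at ψ = 0.3132.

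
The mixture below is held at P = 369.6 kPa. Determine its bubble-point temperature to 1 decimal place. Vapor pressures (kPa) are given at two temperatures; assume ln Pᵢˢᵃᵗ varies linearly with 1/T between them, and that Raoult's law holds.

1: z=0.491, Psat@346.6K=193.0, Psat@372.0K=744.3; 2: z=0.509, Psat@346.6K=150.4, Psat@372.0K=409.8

T = 362.4 K

Bubble-point temperature: ΣzᵢPᵢˢᵃᵗ(T) = P. Interpolate ln Pᵢˢᵃᵗ = aᵢ + bᵢ/T.
  T = 346.6 K: ΣzᵢPᵢˢᵃᵗ = 171.32 kPa
  T = 372.0 K: ΣzᵢPᵢˢᵃᵗ = 574.04 kPa
  T = 359.3 K: ΣzᵢPᵢˢᵃᵗ = 319.21 kPa
  T = 365.6 K: ΣzᵢPᵢˢᵃᵗ = 428.90 kPa
  T = 362.5 K: ΣzᵢPᵢˢᵃᵗ = 371.28 kPa
  T = 360.9 K: ΣzᵢPᵢˢᵃᵗ = 344.36 kPa
Interpolating between 360.9 K and 362.5 K gives T ≈ 362.4 K.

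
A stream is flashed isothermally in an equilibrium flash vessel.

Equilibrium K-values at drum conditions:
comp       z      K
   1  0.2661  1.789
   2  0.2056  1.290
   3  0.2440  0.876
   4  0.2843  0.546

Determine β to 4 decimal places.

β = 0.5169

Rachford–Rice: g(β) = Σ zᵢ(Kᵢ−1)/(1+β(Kᵢ−1)) = 0.
g(0) = ΣzᵢKᵢ − 1 = 0.1102 and g(1) = 1 − Σzᵢ/Kᵢ = -0.1074, so a root lies in (0, 1).
Newton–Raphson from β = 0.5:
  β = 0.5000: g = 0.00340, g' = -0.2007 → β = 0.5169
Converged at β = 0.5169.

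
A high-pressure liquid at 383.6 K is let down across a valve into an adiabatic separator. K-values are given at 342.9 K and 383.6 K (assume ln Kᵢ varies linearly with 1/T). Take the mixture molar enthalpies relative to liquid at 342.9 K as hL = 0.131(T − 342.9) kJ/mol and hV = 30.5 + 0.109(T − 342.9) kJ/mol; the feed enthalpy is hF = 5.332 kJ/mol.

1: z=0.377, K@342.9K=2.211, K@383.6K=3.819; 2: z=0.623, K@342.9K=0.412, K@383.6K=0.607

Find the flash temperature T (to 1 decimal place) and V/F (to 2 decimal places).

T = 345.0 K, V/F = 0.17

Adiabatic flash: solve Rachford–Rice at each trial T, then check hF = ψ·hV(T) + (1−ψ)·hL(T).
  T = 342.9 K: K = (2.211, 0.412), RR gives ψ = 0.127, H_out = 3.865 kJ/mol
  T = 383.6 K: K = (3.819, 0.607), RR gives ψ = 0.738, H_out = 27.188 kJ/mol
  T = 363.2 K: K = (2.949, 0.505), RR gives ψ = 0.442, H_out = 15.954 kJ/mol
  T = 353.0 K: K = (2.562, 0.457), RR gives ψ = 0.296, H_out = 10.284 kJ/mol
  T = 347.9 K: K = (2.381, 0.434), RR gives ψ = 0.215, H_out = 7.194 kJ/mol
  T = 345.4 K: K = (2.295, 0.423), RR gives ψ = 0.172, H_out = 5.574 kJ/mol
  T = 344.1 K: K = (2.251, 0.417), RR gives ψ = 0.149, H_out = 4.698 kJ/mol
Linear interpolation between T = 344.1 (H_out = 4.698) and T = 345.4 (H_out = 5.574) on hF = 5.332 gives T ≈ 345.0 K, at which ψ = 0.17.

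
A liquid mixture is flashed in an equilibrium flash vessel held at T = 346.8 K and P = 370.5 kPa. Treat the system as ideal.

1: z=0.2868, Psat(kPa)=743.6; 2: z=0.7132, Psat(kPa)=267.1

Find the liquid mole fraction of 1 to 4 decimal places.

x_1 = 0.2170

Raoult's law: Kᵢ = Pᵢˢᵃᵗ/P = Pᵢˢᵃᵗ/370.5.
  K_1 = 743.6/370.5 = 2.007018, K_2 = 267.1/370.5 = 0.720918
Let ψ = V/F and solve Σ zᵢ(Kᵢ−1)/(1+ψ(Kᵢ−1)) = 0.
Feasibility: ΣzᵢKᵢ = 1.0898, Σzᵢ/Kᵢ = 1.1322 — both > 1, two phases present.
Binary case is linear: z₁(K₁−1)(1+ψ(K₂−1)) + z₂(K₂−1)(1+ψ(K₁−1)) = 0
⇒ ψ = [z₁(K₁−1)+z₂(K₂−1)] / [−(K₁−1)(K₂−1)] = 0.08977/0.28104 = 0.3194
Compositions from xᵢ = zᵢ/(1+ψ(Kᵢ−1)), yᵢ = Kᵢxᵢ:
  1: x = 0.2170, y = 0.4355
  2: x = 0.7830, y = 0.5645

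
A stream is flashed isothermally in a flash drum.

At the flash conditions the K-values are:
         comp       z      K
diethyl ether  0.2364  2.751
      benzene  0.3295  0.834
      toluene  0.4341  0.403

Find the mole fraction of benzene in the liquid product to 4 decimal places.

x_benzene = 0.3368

Newton iteration, β⁰ = 0.34:
  β = 0.3400: g = -0.12366, g' = -0.5385 → β = 0.1104
  β = 0.1104: g = 0.01374, g' = -0.6958 → β = 0.1301
  β = 0.1301: g = 0.00024, g' = -0.6721 → β = 0.1305
Converged at β = 0.1305.
Compositions from xᵢ = zᵢ/(1+β(Kᵢ−1)), yᵢ = Kᵢxᵢ:
  diethyl ether: x = 0.1924, y = 0.5294
  benzene: x = 0.3368, y = 0.2809
  toluene: x = 0.4708, y = 0.1897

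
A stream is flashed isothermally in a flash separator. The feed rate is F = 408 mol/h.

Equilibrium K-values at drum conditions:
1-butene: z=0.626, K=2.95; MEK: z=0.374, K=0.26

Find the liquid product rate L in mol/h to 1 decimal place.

L = 141.1 mol/h

Material balance + equilibrium reduce to Σ zᵢ(Kᵢ−1)/(1+β(Kᵢ−1)) = 0.
Feasibility: ΣzᵢKᵢ = 1.944, Σzᵢ/Kᵢ = 1.651 — both > 1, two phases present.
Newton–Raphson from β = 0.5:
  β = 0.500: g = 0.1788, g' = -1.126 → β = 0.659
  β = 0.659: g = -0.0056, g' = -1.236 → β = 0.654
Converged at β = 0.654.
Then V = β·F = 0.6542·408 = 266.9 mol/h and L = F − V = 141.1 mol/h.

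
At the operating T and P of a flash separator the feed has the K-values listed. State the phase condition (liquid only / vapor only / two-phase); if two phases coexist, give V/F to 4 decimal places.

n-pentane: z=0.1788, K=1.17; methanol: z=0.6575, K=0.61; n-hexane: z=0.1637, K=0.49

ΣzᵢKᵢ = 0.6905; Σzᵢ/Kᵢ = 1.5648.
Since ΣzᵢKᵢ < 1 the mixture is below its bubble point — single liquid phase.

liquid only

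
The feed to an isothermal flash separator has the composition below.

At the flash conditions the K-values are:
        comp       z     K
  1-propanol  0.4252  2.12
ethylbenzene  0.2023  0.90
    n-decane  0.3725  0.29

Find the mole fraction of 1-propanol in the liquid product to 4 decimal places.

Newton iteration, ψ⁰ = 0.41:
  ψ = 0.4100: g = -0.06781, g' = -0.6264 → ψ = 0.3017
  ψ = 0.3017: g = -0.00150, g' = -0.6042 → ψ = 0.2992
Converged at ψ = 0.2992.
Compositions from xᵢ = zᵢ/(1+ψ(Kᵢ−1)), yᵢ = Kᵢxᵢ:
  1-propanol: x = 0.3185, y = 0.6751
  ethylbenzene: x = 0.2085, y = 0.1877
  n-decane: x = 0.4730, y = 0.1372

x_1-propanol = 0.3185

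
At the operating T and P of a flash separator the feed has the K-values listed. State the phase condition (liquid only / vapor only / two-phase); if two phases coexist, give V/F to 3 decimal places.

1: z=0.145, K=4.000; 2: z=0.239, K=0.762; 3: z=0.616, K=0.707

ΣzᵢKᵢ = 1.198; Σzᵢ/Kᵢ = 1.221.
Both exceed 1, so a two-phase solution exists.
Newton–Raphson from ψ = 0.5:
  ψ = 0.500: g = -0.1020, g' = -0.299 → ψ = 0.159
  ψ = 0.159: g = 0.0464, g' = -0.672 → ψ = 0.228
  ψ = 0.228: g = 0.0050, g' = -0.537 → ψ = 0.237
Converged at ψ = 0.237.

two-phase, V/F = 0.237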